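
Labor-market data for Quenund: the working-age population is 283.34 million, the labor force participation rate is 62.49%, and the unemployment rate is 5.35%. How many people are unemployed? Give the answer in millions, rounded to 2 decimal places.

Labor force = 0.6249 × 283.34 = 177.06 million.
Unemployed = 0.0535 × 177.06 ≈ 9.47 million.

About 9.47 million are unemployed.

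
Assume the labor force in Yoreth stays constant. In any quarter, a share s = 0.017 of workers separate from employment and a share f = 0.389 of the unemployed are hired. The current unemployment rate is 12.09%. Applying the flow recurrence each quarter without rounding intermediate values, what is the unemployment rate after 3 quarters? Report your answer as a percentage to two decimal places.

Unemployment rate after three quarters ≈ 5.84%.

With a fixed labor force, u_{t+1} = u_t + s·(1−u_t) − f·u_t = u_t·(1−s−f) + s.
Here 1−s−f = 0.594 and s = 0.017.
u_1 = 0.120900 × 0.594 + 0.017 = 0.088815.
u_2 = 0.088815 × 0.594 + 0.017 = 0.069756.
u_3 = 0.069756 × 0.594 + 0.017 = 0.058435.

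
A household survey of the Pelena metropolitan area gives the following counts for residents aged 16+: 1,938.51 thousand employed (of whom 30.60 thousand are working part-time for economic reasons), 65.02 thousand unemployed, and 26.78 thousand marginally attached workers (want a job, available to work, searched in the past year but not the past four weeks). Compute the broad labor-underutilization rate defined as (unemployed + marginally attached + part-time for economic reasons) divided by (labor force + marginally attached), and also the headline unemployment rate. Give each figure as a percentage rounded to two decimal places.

Labor force = 1,938.51 + 65.02 = 2,003.53 thousand.
Numerator = 65.02 + 26.78 + 30.60 = 122.40 thousand.
Denominator = 2,003.53 + 26.78 = 2,030.31 thousand.
Broad rate = 122.40 / 2,030.31 = 6.03%.
Headline unemployment rate = 65.02 / 2,003.53 = 3.25%.

Broad underutilization rate ≈ 6.03%; headline unemployment rate ≈ 3.25%.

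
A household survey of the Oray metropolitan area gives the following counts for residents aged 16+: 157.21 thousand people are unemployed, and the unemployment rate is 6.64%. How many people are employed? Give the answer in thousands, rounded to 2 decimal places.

Labor force = U / u = 157.21 / 0.0664 ≈ 2,367.62 thousand.
Employed = labor force − unemployed = 2,367.62 − 157.21 = 2,210.41 thousand.

About 2,210.41 thousand are employed.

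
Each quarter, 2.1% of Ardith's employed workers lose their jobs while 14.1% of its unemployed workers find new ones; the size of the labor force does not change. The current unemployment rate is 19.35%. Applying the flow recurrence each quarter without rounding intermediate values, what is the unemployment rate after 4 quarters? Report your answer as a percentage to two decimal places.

With a fixed labor force, u_{t+1} = u_t + s·(1−u_t) − f·u_t = u_t·(1−s−f) + s.
Here 1−s−f = 0.838 and s = 0.021.
u_1 = 0.193500 × 0.838 + 0.021 = 0.183153.
u_2 = 0.183153 × 0.838 + 0.021 = 0.174482.
u_3 = 0.174482 × 0.838 + 0.021 = 0.167216.
u_4 = 0.167216 × 0.838 + 0.021 = 0.161127.

Unemployment rate after four quarters ≈ 16.11%.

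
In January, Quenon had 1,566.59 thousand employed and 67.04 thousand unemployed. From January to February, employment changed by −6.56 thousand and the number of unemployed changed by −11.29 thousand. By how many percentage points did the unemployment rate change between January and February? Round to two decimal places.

The unemployment rate changed by −0.65 percentage points.

January: labor force = 1,566.59 + 67.04 = 1,633.63; u = 67.04/1,633.63 = 4.10%.
February: labor force = 1,560.03 + 55.75 = 1,615.78; u = 55.75/1,615.78 = 3.45%.
Change = 3.45% − 4.10% = −0.65 pp.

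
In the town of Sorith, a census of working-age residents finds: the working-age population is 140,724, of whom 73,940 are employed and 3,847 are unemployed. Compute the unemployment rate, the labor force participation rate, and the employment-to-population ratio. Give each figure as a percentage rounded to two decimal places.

Labor force = employed + unemployed = 73,940 + 3,847 = 77,787.
Unemployment rate = 3,847 / 77,787 = 4.95%.
Labor force participation rate = 77,787 / 140,724 = 55.28%.
Employment-population ratio = 73,940 / 140,724 = 52.54%.

Unemployment rate ≈ 4.95%; labor force participation rate ≈ 55.28%; employment-population ratio ≈ 52.54%.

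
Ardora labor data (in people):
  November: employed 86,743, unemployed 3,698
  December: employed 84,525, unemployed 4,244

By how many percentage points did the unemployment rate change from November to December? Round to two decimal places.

November: labor force = 86,743 + 3,698 = 90,441; u = 3,698/90,441 = 4.09%.
December: labor force = 84,525 + 4,244 = 88,769; u = 4,244/88,769 = 4.78%.
Change = 4.78% − 4.09% = +0.69 pp.

The unemployment rate changed by +0.69 percentage points.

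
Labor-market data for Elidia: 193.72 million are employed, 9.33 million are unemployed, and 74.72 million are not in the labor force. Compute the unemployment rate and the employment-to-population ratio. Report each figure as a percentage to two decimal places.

Labor force = employed + unemployed = 193.72 + 9.33 = 203.05 million.
Working-age population = 203.05 + 74.72 = 277.77 million.
Unemployment rate = 9.33 / 203.05 = 4.59%.
Employment-population ratio = 193.72 / 277.77 = 69.74%.

Unemployment rate ≈ 4.59%; employment-population ratio ≈ 69.74%.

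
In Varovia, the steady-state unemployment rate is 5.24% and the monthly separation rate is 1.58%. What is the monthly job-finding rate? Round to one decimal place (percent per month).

Job-finding rate ≈ 28.6% per month.

From u* = s/(s+f): f = s·(1−u)/u.
f = 1.58 × (1 − 0.0524) / 0.0524 = 1.4972 / 0.0524 ≈ 28.6% per month.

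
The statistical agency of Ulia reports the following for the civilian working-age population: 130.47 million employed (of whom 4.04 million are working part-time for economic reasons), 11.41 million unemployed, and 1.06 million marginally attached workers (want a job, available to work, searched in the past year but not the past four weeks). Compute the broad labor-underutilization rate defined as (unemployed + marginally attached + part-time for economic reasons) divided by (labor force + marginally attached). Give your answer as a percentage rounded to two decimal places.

Broad underutilization rate ≈ 11.55%.

Labor force = 130.47 + 11.41 = 141.88 million.
Numerator = 11.41 + 1.06 + 4.04 = 16.51 million.
Denominator = 141.88 + 1.06 = 142.94 million.
Broad rate = 16.51 / 142.94 = 11.55%.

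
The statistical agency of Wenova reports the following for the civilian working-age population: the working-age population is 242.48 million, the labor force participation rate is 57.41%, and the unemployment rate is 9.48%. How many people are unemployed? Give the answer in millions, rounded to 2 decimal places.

About 13.20 million are unemployed.

Labor force = 0.5741 × 242.48 = 139.21 million.
Unemployed = 0.0948 × 139.21 ≈ 13.20 million.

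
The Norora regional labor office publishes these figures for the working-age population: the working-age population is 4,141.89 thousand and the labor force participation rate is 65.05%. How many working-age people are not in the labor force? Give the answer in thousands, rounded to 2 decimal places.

About 1,447.59 thousand are not in the labor force.

Share not in the labor force = 1 − 0.6505 = 0.3495.
Not in labor force = 0.3495 × 4,141.89 ≈ 1,447.59 thousand.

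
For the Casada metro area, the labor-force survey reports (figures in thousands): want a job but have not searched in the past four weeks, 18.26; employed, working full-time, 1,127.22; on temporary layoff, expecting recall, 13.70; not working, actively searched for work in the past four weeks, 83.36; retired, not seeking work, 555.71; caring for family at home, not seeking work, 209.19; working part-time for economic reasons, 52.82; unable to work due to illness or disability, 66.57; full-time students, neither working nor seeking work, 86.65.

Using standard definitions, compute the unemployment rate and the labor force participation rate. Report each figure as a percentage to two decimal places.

Employed = 1,127.22 + 52.82 = 1,180.04 thousand (anyone who worked, including part-time for economic reasons, counts as employed).
Unemployed = 13.70 + 83.36 = 97.06 thousand (jobless and actively searching, or on temporary layoff).
Labor force = 1,180.04 + 97.06 = 1,277.10 thousand.
Not in labor force = 18.26 + 555.71 + 209.19 + 66.57 + 86.65 = 936.38 thousand (those not working and not actively searching are outside the labor force — including those who want a job but have given up searching).
Civilian working-age population = 1,277.10 + 936.38 = 2,213.48 thousand.
Unemployment rate = 97.06 / 1,277.10 = 7.60%.
Labor force participation rate = 1,277.10 / 2,213.48 = 57.70%.

Unemployment rate ≈ 7.60%; labor force participation rate ≈ 57.70%.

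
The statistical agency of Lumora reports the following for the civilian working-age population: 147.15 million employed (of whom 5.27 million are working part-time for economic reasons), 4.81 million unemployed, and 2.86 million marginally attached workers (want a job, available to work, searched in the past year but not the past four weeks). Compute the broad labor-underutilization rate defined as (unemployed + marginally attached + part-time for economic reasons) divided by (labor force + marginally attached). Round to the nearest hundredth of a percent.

Broad underutilization rate ≈ 8.36%.

Labor force = 147.15 + 4.81 = 151.96 million.
Numerator = 4.81 + 2.86 + 5.27 = 12.94 million.
Denominator = 151.96 + 2.86 = 154.82 million.
Broad rate = 12.94 / 154.82 = 8.36%.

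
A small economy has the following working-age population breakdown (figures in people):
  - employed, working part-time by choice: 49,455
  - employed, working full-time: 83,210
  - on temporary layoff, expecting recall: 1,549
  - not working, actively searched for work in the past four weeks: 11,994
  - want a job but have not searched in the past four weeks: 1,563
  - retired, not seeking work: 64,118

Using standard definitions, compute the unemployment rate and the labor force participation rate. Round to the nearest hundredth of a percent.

Employed = 49,455 + 83,210 = 132,665.
Unemployed = 1,549 + 11,994 = 13,543 (jobless and actively searching, or on temporary layoff).
Labor force = 132,665 + 13,543 = 146,208.
Not in labor force = 1,563 + 64,118 = 65,681 (those not working and not actively searching are outside the labor force — including those who want a job but have given up searching).
Civilian working-age population = 146,208 + 65,681 = 211,889.
Unemployment rate = 13,543 / 146,208 = 9.26%.
Labor force participation rate = 146,208 / 211,889 = 69.00%.

Unemployment rate ≈ 9.26%; labor force participation rate ≈ 69.00%.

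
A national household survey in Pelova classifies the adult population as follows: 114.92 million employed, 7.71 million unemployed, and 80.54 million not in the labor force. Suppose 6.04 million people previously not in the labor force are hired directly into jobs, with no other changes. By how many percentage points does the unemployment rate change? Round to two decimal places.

Initially, labor force = 114.92 + 7.71 = 122.63 million, so u = 7.71/122.63 = 6.29%.
After the change, employed and labor force both rise by 6.04; unemployed unchanged → E = 120.96, U = 7.71, labor force = 128.67 million.
New unemployment rate = 7.71 / 128.67 = 5.99%.
Change = 5.99% − 6.29% = −0.30 percentage points.

The unemployment rate changes by −0.30 percentage points.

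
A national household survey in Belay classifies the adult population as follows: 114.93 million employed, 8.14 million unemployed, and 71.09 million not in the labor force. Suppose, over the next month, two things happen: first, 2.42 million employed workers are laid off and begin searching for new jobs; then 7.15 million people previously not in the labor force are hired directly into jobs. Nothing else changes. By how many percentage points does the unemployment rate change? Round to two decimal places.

The unemployment rate changes by +1.50 percentage points.

Initially, labor force = 114.93 + 8.14 = 123.07 million, so u = 8.14/123.07 = 6.61%.
After the first change, employed falls and unemployed rises by 2.42; labor force unchanged → E = 112.51, U = 10.56, labor force = 123.07 million.
After the second change, employed and labor force both rise by 7.15; unemployed unchanged → E = 119.66, U = 10.56, labor force = 130.22 million.
New unemployment rate = 10.56 / 130.22 = 8.11%.
Change = 8.11% − 6.61% = +1.50 percentage points.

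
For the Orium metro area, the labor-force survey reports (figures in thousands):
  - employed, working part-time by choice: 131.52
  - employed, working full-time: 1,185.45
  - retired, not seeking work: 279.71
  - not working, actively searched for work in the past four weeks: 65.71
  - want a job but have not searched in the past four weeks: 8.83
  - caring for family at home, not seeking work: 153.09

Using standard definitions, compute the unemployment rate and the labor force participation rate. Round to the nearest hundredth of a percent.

Unemployment rate ≈ 4.75%; labor force participation rate ≈ 75.79%.

Employed = 131.52 + 1,185.45 = 1,316.97 thousand.
Unemployed = 65.71 thousand.
Labor force = 1,316.97 + 65.71 = 1,382.68 thousand.
Not in labor force = 279.71 + 8.83 + 153.09 = 441.63 thousand (those not working and not actively searching are outside the labor force — including those who want a job but have given up searching).
Civilian working-age population = 1,382.68 + 441.63 = 1,824.31 thousand.
Unemployment rate = 65.71 / 1,382.68 = 4.75%.
Labor force participation rate = 1,382.68 / 1,824.31 = 75.79%.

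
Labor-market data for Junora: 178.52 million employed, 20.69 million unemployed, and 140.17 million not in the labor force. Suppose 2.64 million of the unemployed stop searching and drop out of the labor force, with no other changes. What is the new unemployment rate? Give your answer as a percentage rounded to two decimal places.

New unemployment rate ≈ 9.18%.

Initially, labor force = 178.52 + 20.69 = 199.21 million, so u = 20.69/199.21 = 10.39%.
After the change, unemployed and labor force both fall by 2.64 → E = 178.52, U = 18.05, labor force = 196.57 million.
New unemployment rate = 18.05 / 196.57 = 9.18%.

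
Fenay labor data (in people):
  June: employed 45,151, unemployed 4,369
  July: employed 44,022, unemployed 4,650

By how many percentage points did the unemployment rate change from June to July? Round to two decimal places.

The unemployment rate changed by +0.73 percentage points.

June: labor force = 45,151 + 4,369 = 49,520; u = 4,369/49,520 = 8.82%.
July: labor force = 44,022 + 4,650 = 48,672; u = 4,650/48,672 = 9.55%.
Change = 9.55% − 8.82% = +0.73 pp.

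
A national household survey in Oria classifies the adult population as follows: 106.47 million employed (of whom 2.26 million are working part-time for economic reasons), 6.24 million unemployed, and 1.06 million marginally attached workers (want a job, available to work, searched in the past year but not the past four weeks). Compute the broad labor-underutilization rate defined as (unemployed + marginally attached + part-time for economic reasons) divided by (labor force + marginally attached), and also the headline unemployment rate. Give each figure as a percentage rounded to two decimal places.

Broad underutilization rate ≈ 8.40%; headline unemployment rate ≈ 5.54%.

Labor force = 106.47 + 6.24 = 112.71 million.
Numerator = 6.24 + 1.06 + 2.26 = 9.56 million.
Denominator = 112.71 + 1.06 = 113.77 million.
Broad rate = 9.56 / 113.77 = 8.40%.
Headline unemployment rate = 6.24 / 112.71 = 5.54%.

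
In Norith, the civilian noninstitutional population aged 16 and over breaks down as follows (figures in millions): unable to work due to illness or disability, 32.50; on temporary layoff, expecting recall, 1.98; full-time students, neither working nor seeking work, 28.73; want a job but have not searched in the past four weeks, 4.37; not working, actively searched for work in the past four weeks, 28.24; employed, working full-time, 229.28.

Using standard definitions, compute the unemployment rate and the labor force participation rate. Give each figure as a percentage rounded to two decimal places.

Employed = 229.28 million.
Unemployed = 1.98 + 28.24 = 30.22 million (jobless and actively searching, or on temporary layoff).
Labor force = 229.28 + 30.22 = 259.50 million.
Not in labor force = 32.50 + 28.73 + 4.37 = 65.60 million (those not working and not actively searching are outside the labor force — including those who want a job but have given up searching).
Civilian working-age population = 259.50 + 65.60 = 325.10 million.
Unemployment rate = 30.22 / 259.50 = 11.65%.
Labor force participation rate = 259.50 / 325.10 = 79.82%.

Unemployment rate ≈ 11.65%; labor force participation rate ≈ 79.82%.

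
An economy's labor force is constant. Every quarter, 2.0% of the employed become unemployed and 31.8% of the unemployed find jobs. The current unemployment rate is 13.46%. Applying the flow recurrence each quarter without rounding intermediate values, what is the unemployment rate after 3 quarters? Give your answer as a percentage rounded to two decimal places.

Unemployment rate after three quarters ≈ 8.11%.

With a fixed labor force, u_{t+1} = u_t + s·(1−u_t) − f·u_t = u_t·(1−s−f) + s.
Here 1−s−f = 0.662 and s = 0.020.
u_1 = 0.134600 × 0.662 + 0.020 = 0.109105.
u_2 = 0.109105 × 0.662 + 0.020 = 0.092228.
u_3 = 0.092228 × 0.662 + 0.020 = 0.081055.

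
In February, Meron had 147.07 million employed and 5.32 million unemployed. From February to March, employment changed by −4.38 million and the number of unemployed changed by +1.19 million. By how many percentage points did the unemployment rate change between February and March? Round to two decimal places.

The unemployment rate changed by +0.87 percentage points.

February: labor force = 147.07 + 5.32 = 152.39; u = 5.32/152.39 = 3.49%.
March: labor force = 142.69 + 6.51 = 149.20; u = 6.51/149.20 = 4.36%.
Change = 4.36% − 3.49% = +0.87 pp.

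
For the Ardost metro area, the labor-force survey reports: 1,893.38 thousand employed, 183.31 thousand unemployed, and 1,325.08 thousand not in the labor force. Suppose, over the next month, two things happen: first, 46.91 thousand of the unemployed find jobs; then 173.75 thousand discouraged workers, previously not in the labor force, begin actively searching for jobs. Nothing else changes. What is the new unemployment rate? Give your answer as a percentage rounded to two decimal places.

New unemployment rate ≈ 13.78%.

Initially, labor force = 1,893.38 + 183.31 = 2,076.69 thousand, so u = 183.31/2,076.69 = 8.83%.
After the first change, unemployed falls and employed rises by 46.91; labor force unchanged → E = 1,940.29, U = 136.40, labor force = 2,076.69 thousand.
After the second change, unemployed and labor force both rise by 173.75 → E = 1,940.29, U = 310.15, labor force = 2,250.44 thousand.
New unemployment rate = 310.15 / 2,250.44 = 13.78%.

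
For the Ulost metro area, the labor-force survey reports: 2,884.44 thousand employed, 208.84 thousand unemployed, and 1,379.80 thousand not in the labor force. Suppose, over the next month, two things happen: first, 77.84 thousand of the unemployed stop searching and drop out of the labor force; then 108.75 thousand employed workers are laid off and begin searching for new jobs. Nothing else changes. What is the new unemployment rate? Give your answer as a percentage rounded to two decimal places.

Initially, labor force = 2,884.44 + 208.84 = 3,093.28 thousand, so u = 208.84/3,093.28 = 6.75%.
After the first change, unemployed and labor force both fall by 77.84 → E = 2,884.44, U = 131.00, labor force = 3,015.44 thousand.
After the second change, employed falls and unemployed rises by 108.75; labor force unchanged → E = 2,775.69, U = 239.75, labor force = 3,015.44 thousand.
New unemployment rate = 239.75 / 3,015.44 = 7.95%.

New unemployment rate ≈ 7.95%.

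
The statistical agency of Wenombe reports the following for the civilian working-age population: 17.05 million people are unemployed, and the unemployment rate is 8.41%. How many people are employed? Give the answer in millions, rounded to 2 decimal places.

Labor force = U / u = 17.05 / 0.0841 ≈ 202.73 million.
Employed = labor force − unemployed = 202.73 − 17.05 = 185.68 million.

About 185.68 million are employed.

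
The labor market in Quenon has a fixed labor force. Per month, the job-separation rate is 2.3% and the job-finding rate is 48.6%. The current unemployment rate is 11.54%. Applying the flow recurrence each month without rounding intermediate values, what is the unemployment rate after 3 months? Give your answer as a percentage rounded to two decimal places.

With a fixed labor force, u_{t+1} = u_t + s·(1−u_t) − f·u_t = u_t·(1−s−f) + s.
Here 1−s−f = 0.491 and s = 0.023.
u_1 = 0.115400 × 0.491 + 0.023 = 0.079661.
u_2 = 0.079661 × 0.491 + 0.023 = 0.062114.
u_3 = 0.062114 × 0.491 + 0.023 = 0.053498.

Unemployment rate after three months ≈ 5.35%.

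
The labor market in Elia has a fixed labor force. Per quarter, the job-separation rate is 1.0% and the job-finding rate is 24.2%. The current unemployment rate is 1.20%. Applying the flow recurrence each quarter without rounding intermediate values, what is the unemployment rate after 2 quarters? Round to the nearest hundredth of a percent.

With a fixed labor force, u_{t+1} = u_t + s·(1−u_t) − f·u_t = u_t·(1−s−f) + s.
Here 1−s−f = 0.748 and s = 0.010.
u_1 = 0.012000 × 0.748 + 0.010 = 0.018976.
u_2 = 0.018976 × 0.748 + 0.010 = 0.024194.

Unemployment rate after two quarters ≈ 2.42%.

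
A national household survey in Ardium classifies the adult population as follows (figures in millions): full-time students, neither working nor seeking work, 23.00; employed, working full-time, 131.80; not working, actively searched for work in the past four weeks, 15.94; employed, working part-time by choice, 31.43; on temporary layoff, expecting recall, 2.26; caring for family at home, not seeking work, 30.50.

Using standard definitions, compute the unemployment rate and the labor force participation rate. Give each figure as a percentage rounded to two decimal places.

Employed = 131.80 + 31.43 = 163.23 million.
Unemployed = 15.94 + 2.26 = 18.20 million (jobless and actively searching, or on temporary layoff).
Labor force = 163.23 + 18.20 = 181.43 million.
Not in labor force = 23.00 + 30.50 = 53.50 million (those not working and not actively searching are outside the labor force).
Civilian working-age population = 181.43 + 53.50 = 234.93 million.
Unemployment rate = 18.20 / 181.43 = 10.03%.
Labor force participation rate = 181.43 / 234.93 = 77.23%.

Unemployment rate ≈ 10.03%; labor force participation rate ≈ 77.23%.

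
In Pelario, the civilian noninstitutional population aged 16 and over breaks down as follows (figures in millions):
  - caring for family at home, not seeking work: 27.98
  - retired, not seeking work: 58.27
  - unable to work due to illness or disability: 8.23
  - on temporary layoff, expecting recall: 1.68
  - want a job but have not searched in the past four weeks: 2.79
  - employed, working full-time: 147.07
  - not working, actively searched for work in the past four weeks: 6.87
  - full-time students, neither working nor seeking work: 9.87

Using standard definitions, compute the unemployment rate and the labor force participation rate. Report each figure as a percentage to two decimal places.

Employed = 147.07 million.
Unemployed = 1.68 + 6.87 = 8.55 million (jobless and actively searching, or on temporary layoff).
Labor force = 147.07 + 8.55 = 155.62 million.
Not in labor force = 27.98 + 58.27 + 8.23 + 2.79 + 9.87 = 107.14 million (those not working and not actively searching are outside the labor force — including those who want a job but have given up searching).
Civilian working-age population = 155.62 + 107.14 = 262.76 million.
Unemployment rate = 8.55 / 155.62 = 5.49%.
Labor force participation rate = 155.62 / 262.76 = 59.23%.

Unemployment rate ≈ 5.49%; labor force participation rate ≈ 59.23%.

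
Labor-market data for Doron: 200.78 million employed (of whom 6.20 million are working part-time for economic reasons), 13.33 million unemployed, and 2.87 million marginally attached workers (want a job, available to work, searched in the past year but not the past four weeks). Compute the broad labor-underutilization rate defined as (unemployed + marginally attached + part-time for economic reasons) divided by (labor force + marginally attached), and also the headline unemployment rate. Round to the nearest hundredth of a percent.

Labor force = 200.78 + 13.33 = 214.11 million.
Numerator = 13.33 + 2.87 + 6.20 = 22.40 million.
Denominator = 214.11 + 2.87 = 216.98 million.
Broad rate = 22.40 / 216.98 = 10.32%.
Headline unemployment rate = 13.33 / 214.11 = 6.23%.

Broad underutilization rate ≈ 10.32%; headline unemployment rate ≈ 6.23%.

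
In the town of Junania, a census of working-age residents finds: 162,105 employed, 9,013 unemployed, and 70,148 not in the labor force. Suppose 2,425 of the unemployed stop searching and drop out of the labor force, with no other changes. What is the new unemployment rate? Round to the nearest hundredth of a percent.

Initially, labor force = 162,105 + 9,013 = 171,118, so u = 9,013/171,118 = 5.27%.
After the change, unemployed and labor force both fall by 2,425 → E = 162,105, U = 6,588, labor force = 168,693.
New unemployment rate = 6,588 / 168,693 = 3.91%.

New unemployment rate ≈ 3.91%.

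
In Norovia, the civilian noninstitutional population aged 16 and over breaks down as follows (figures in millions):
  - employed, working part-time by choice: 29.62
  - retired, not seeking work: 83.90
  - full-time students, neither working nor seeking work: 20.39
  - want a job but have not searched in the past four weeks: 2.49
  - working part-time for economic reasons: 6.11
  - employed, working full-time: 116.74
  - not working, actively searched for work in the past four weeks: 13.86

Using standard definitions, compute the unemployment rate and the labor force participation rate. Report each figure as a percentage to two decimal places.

Employed = 29.62 + 6.11 + 116.74 = 152.47 million (anyone who worked, including part-time for economic reasons, counts as employed).
Unemployed = 13.86 million.
Labor force = 152.47 + 13.86 = 166.33 million.
Not in labor force = 83.90 + 20.39 + 2.49 = 106.78 million (those not working and not actively searching are outside the labor force — including those who want a job but have given up searching).
Civilian working-age population = 166.33 + 106.78 = 273.11 million.
Unemployment rate = 13.86 / 166.33 = 8.33%.
Labor force participation rate = 166.33 / 273.11 = 60.90%.

Unemployment rate ≈ 8.33%; labor force participation rate ≈ 60.90%.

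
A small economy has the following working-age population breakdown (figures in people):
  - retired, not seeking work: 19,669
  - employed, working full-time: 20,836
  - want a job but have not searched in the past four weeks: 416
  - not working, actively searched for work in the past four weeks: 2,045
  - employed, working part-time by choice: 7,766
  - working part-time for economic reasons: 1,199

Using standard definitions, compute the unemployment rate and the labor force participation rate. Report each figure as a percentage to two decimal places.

Employed = 20,836 + 7,766 + 1,199 = 29,801 (anyone who worked, including part-time for economic reasons, counts as employed).
Unemployed = 2,045.
Labor force = 29,801 + 2,045 = 31,846.
Not in labor force = 19,669 + 416 = 20,085 (those not working and not actively searching are outside the labor force — including those who want a job but have given up searching).
Civilian working-age population = 31,846 + 20,085 = 51,931.
Unemployment rate = 2,045 / 31,846 = 6.42%.
Labor force participation rate = 31,846 / 51,931 = 61.32%.

Unemployment rate ≈ 6.42%; labor force participation rate ≈ 61.32%.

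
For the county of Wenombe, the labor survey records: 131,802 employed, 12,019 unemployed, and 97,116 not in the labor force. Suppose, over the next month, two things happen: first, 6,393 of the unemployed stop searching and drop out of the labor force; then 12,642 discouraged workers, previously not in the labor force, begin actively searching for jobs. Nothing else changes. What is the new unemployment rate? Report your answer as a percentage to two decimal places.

New unemployment rate ≈ 12.17%.

Initially, labor force = 131,802 + 12,019 = 143,821, so u = 12,019/143,821 = 8.36%.
After the first change, unemployed and labor force both fall by 6,393 → E = 131,802, U = 5,626, labor force = 137,428.
After the second change, unemployed and labor force both rise by 12,642 → E = 131,802, U = 18,268, labor force = 150,070.
New unemployment rate = 18,268 / 150,070 = 12.17%.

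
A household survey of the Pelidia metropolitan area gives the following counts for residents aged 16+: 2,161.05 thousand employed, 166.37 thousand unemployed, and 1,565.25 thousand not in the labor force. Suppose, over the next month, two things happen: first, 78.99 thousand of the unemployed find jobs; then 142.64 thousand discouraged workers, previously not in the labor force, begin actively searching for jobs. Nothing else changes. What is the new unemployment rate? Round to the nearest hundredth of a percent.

New unemployment rate ≈ 9.31%.

Initially, labor force = 2,161.05 + 166.37 = 2,327.42 thousand, so u = 166.37/2,327.42 = 7.15%.
After the first change, unemployed falls and employed rises by 78.99; labor force unchanged → E = 2,240.04, U = 87.38, labor force = 2,327.42 thousand.
After the second change, unemployed and labor force both rise by 142.64 → E = 2,240.04, U = 230.02, labor force = 2,470.06 thousand.
New unemployment rate = 230.02 / 2,470.06 = 9.31%.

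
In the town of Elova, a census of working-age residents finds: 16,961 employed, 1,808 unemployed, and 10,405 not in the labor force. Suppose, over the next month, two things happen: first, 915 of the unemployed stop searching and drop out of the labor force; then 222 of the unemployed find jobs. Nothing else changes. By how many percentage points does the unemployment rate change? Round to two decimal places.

The unemployment rate changes by −5.87 percentage points.

Initially, labor force = 16,961 + 1,808 = 18,769, so u = 1,808/18,769 = 9.63%.
After the first change, unemployed and labor force both fall by 915 → E = 16,961, U = 893, labor force = 17,854.
After the second change, unemployed falls and employed rises by 222; labor force unchanged → E = 17,183, U = 671, labor force = 17,854.
New unemployment rate = 671 / 17,854 = 3.76%.
Change = 3.76% − 9.63% = −5.87 percentage points.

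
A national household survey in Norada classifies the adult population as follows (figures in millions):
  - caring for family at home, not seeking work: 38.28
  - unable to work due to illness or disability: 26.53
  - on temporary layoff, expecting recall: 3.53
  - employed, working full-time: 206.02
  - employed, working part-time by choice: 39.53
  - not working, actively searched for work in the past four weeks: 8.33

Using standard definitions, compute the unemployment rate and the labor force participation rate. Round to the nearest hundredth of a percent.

Unemployment rate ≈ 4.61%; labor force participation rate ≈ 79.89%.

Employed = 206.02 + 39.53 = 245.55 million.
Unemployed = 3.53 + 8.33 = 11.86 million (jobless and actively searching, or on temporary layoff).
Labor force = 245.55 + 11.86 = 257.41 million.
Not in labor force = 38.28 + 26.53 = 64.81 million (those not working and not actively searching are outside the labor force).
Civilian working-age population = 257.41 + 64.81 = 322.22 million.
Unemployment rate = 11.86 / 257.41 = 4.61%.
Labor force participation rate = 257.41 / 322.22 = 79.89%.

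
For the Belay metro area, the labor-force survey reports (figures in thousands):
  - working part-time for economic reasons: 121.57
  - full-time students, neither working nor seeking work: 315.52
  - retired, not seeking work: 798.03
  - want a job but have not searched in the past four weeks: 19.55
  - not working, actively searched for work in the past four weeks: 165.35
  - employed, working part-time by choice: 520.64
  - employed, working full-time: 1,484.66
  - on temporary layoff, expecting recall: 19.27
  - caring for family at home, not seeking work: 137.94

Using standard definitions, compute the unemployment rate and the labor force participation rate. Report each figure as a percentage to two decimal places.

Employed = 121.57 + 520.64 + 1,484.66 = 2,126.87 thousand (anyone who worked, including part-time for economic reasons, counts as employed).
Unemployed = 165.35 + 19.27 = 184.62 thousand (jobless and actively searching, or on temporary layoff).
Labor force = 2,126.87 + 184.62 = 2,311.49 thousand.
Not in labor force = 315.52 + 798.03 + 19.55 + 137.94 = 1,271.04 thousand (those not working and not actively searching are outside the labor force — including those who want a job but have given up searching).
Civilian working-age population = 2,311.49 + 1,271.04 = 3,582.53 thousand.
Unemployment rate = 184.62 / 2,311.49 = 7.99%.
Labor force participation rate = 2,311.49 / 3,582.53 = 64.52%.

Unemployment rate ≈ 7.99%; labor force participation rate ≈ 64.52%.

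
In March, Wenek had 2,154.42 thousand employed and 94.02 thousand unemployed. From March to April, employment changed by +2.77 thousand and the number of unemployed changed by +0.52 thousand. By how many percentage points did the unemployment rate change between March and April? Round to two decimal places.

The unemployment rate changed by +0.02 percentage points.

March: labor force = 2,154.42 + 94.02 = 2,248.44; u = 94.02/2,248.44 = 4.18%.
April: labor force = 2,157.19 + 94.54 = 2,251.73; u = 94.54/2,251.73 = 4.20%.
Change = 4.20% − 4.18% = +0.02 pp.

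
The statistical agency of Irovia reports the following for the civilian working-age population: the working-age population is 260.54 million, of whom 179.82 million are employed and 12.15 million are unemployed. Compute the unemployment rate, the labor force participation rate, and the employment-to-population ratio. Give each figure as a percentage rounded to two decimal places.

Labor force = employed + unemployed = 179.82 + 12.15 = 191.97 million.
Unemployment rate = 12.15 / 191.97 = 6.33%.
Labor force participation rate = 191.97 / 260.54 = 73.68%.
Employment-population ratio = 179.82 / 260.54 = 69.02%.

Unemployment rate ≈ 6.33%; labor force participation rate ≈ 73.68%; employment-population ratio ≈ 69.02%.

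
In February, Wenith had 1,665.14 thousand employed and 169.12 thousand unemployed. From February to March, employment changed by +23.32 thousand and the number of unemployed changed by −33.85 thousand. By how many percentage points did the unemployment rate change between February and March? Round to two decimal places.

February: labor force = 1,665.14 + 169.12 = 1,834.26; u = 169.12/1,834.26 = 9.22%.
March: labor force = 1,688.46 + 135.27 = 1,823.73; u = 135.27/1,823.73 = 7.42%.
Change = 7.42% − 9.22% = −1.80 pp.

The unemployment rate changed by −1.80 percentage points.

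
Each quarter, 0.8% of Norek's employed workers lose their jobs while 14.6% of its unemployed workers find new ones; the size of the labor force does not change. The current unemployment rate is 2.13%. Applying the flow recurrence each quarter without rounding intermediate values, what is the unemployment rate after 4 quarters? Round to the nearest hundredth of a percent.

With a fixed labor force, u_{t+1} = u_t + s·(1−u_t) − f·u_t = u_t·(1−s−f) + s.
Here 1−s−f = 0.846 and s = 0.008.
u_1 = 0.021300 × 0.846 + 0.008 = 0.026020.
u_2 = 0.026020 × 0.846 + 0.008 = 0.030013.
u_3 = 0.030013 × 0.846 + 0.008 = 0.033391.
u_4 = 0.033391 × 0.846 + 0.008 = 0.036249.

Unemployment rate after four quarters ≈ 3.62%.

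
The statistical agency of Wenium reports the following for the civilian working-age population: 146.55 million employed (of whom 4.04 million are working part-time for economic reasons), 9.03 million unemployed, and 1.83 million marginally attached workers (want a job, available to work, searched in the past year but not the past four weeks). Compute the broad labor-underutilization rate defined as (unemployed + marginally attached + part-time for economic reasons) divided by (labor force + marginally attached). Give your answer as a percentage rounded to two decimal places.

Broad underutilization rate ≈ 9.47%.

Labor force = 146.55 + 9.03 = 155.58 million.
Numerator = 9.03 + 1.83 + 4.04 = 14.90 million.
Denominator = 155.58 + 1.83 = 157.41 million.
Broad rate = 14.90 / 157.41 = 9.47%.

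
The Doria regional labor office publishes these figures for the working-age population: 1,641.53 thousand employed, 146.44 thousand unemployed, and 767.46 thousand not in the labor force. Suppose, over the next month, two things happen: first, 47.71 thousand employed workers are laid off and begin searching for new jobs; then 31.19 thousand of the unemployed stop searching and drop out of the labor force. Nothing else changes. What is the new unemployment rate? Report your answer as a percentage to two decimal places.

New unemployment rate ≈ 9.28%.

Initially, labor force = 1,641.53 + 146.44 = 1,787.97 thousand, so u = 146.44/1,787.97 = 8.19%.
After the first change, employed falls and unemployed rises by 47.71; labor force unchanged → E = 1,593.82, U = 194.15, labor force = 1,787.97 thousand.
After the second change, unemployed and labor force both fall by 31.19 → E = 1,593.82, U = 162.96, labor force = 1,756.78 thousand.
New unemployment rate = 162.96 / 1,756.78 = 9.28%.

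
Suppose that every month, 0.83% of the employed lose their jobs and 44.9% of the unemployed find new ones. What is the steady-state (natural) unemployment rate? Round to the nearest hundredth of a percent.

Steady-state unemployment rate ≈ 1.82%.

At steady state the flows balance: s·E = f·U, so U/(E+U) = s/(s+f).
u* = 0.83 / (0.83 + 44.9) = 0.83 / 45.73 = 1.82%.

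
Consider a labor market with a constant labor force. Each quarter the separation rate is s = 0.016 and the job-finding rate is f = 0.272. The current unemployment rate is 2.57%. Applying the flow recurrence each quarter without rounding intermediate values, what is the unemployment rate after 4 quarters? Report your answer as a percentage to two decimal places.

With a fixed labor force, u_{t+1} = u_t + s·(1−u_t) − f·u_t = u_t·(1−s−f) + s.
Here 1−s−f = 0.712 and s = 0.016.
u_1 = 0.025700 × 0.712 + 0.016 = 0.034298.
u_2 = 0.034298 × 0.712 + 0.016 = 0.040420.
u_3 = 0.040420 × 0.712 + 0.016 = 0.044779.
u_4 = 0.044779 × 0.712 + 0.016 = 0.047883.

Unemployment rate after four quarters ≈ 4.79%.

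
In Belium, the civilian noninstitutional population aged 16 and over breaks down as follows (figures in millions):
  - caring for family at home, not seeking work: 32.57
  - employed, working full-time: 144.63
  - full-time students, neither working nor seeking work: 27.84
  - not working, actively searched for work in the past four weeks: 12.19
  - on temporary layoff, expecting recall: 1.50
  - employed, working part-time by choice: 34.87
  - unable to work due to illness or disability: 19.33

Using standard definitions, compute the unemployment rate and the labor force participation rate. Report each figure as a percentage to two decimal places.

Unemployment rate ≈ 7.09%; labor force participation rate ≈ 70.78%.

Employed = 144.63 + 34.87 = 179.50 million.
Unemployed = 12.19 + 1.50 = 13.69 million (jobless and actively searching, or on temporary layoff).
Labor force = 179.50 + 13.69 = 193.19 million.
Not in labor force = 32.57 + 27.84 + 19.33 = 79.74 million (those not working and not actively searching are outside the labor force).
Civilian working-age population = 193.19 + 79.74 = 272.93 million.
Unemployment rate = 13.69 / 193.19 = 7.09%.
Labor force participation rate = 193.19 / 272.93 = 70.78%.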